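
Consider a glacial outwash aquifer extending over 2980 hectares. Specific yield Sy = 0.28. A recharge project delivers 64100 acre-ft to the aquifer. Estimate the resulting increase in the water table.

A = 2980 hectares = 2.98 × 10^7 m²
ΔV = 64100 acre-ft = 7.907 × 10^7 m³
Δh = ΔV / (Sy × A) = 7.907 × 10^7 m³ / (0.28 × 2.98 × 10^7 m²) = 9.476 m

Δh ≈ 9.48 m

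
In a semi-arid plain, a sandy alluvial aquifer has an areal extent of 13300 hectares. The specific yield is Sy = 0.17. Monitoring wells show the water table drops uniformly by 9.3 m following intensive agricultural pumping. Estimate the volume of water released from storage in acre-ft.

A = 13300 hectares = 1.33 × 10^8 m²
ΔV = Sy × A × Δh = 0.17 × 1.33 × 10^8 m² × 9.3 m = 2.103 × 10^8 m³
ΔV = 2.103 × 10^8 m³ = 1.705 × 10^5 acre-ft

ΔV ≈ 1.7 × 10^5 acre-ft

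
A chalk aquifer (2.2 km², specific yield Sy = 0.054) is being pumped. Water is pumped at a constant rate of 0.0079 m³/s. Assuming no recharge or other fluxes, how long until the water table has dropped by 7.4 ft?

A = 2.2 km² = 2.2 × 10^6 m²
Δh = 7.4 ft = 2.256 m
ΔV = Sy × A × Δh = 0.054 × 2.2 × 10^6 × 2.256 = 2.68 × 10^5 m³
Q = 0.0079 m³/s = 682.6 m³/d
t = ΔV / Q = 2.68 × 10^5 m³ / 682.6 m³/d = 392.6 d

t ≈ 393 days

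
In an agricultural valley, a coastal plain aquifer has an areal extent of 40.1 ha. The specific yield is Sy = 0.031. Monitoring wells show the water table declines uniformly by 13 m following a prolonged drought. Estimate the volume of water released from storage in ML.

A = 40.1 ha = 4.01 × 10^5 m²
ΔV = Sy × A × Δh = 0.031 × 4.01 × 10^5 m² × 13 m = 1.616 × 10^5 m³
ΔV = 1.616 × 10^5 m³ = 161.6 ML

ΔV ≈ 162 ML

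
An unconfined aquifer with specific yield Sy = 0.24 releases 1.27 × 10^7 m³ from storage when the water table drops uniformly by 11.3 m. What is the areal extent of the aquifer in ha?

A ≈ 468 ha

A = ΔV / (Sy × Δh) = 1.27 × 10^7 / (0.24 × 11.3) = 4.683 × 10^6 m²
A = 4.683 × 10^6 m² = 468.3 ha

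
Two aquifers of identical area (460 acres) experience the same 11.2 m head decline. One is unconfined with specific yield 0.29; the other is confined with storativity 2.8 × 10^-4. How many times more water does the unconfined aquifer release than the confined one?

A = 460 acres = 1.862 × 10^6 m²
Unconfined: ΔV_u = Sy × A × Δh = 0.29 × 1.862 × 10^6 × 11.2 = 6.046 × 10^6 m³
Confined: ΔV_c = S × A × Δh = 2.8 × 10^-4 × 1.862 × 10^6 × 11.2 = 5838 m³
Ratio = ΔV_u / ΔV_c = Sy / S = 0.29 / 2.8 × 10^-4 = 1036

ΔV_u / ΔV_c ≈ 1040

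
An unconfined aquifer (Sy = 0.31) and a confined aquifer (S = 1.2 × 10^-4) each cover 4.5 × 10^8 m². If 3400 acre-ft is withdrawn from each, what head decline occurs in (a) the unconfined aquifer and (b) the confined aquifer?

Δh_u ≈ 0.0301 m; Δh_c ≈ 77.7 m

ΔV = 3400 acre-ft = 4.194 × 10^6 m³
Unconfined: Δh_u = ΔV/(Sy·A) = 4.194 × 10^6/(0.31 × 4.5 × 10^8) = 0.03006 m
Confined: Δh_c = ΔV/(S·A) = 4.194 × 10^6/(1.2 × 10^-4 × 4.5 × 10^8) = 77.66 m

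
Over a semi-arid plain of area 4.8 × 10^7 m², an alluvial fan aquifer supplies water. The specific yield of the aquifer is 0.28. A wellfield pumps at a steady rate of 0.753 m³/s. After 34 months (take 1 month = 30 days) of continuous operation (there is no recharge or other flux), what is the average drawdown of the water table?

Q = 0.753 m³/s = 65060 m³/d
t = 34 months = 1020 d
ΔV = Q × t = 65060 m³/d × 1020 d = 6.636 × 10^7 m³
Δh = ΔV / (Sy × A) = 6.636 × 10^7 / (0.28 × 4.8 × 10^7) = 4.938 m

Δh ≈ 4.94 m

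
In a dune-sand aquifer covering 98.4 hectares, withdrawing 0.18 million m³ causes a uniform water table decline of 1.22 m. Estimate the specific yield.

A = 98.4 hectares = 9.84 × 10^5 m²
ΔV = 0.18 million m³ = 1.8 × 10^5 m³
Sy = ΔV / (A × Δh) = 1.8 × 10^5 m³ / (9.84 × 10^5 m² × 1.22 m) = 0.1499

Sy ≈ 0.15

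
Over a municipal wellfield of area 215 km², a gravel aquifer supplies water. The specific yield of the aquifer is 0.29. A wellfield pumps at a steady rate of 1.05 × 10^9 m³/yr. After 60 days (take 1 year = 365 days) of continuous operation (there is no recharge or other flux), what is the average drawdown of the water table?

A = 215 km² = 2.15 × 10^8 m²
Q = 1.05 × 10^9 m³/yr = 2.877 × 10^6 m³/d
ΔV = Q × t = 2.877 × 10^6 m³/d × 60 d = 1.726 × 10^8 m³
Δh = ΔV / (Sy × A) = 1.726 × 10^8 / (0.29 × 2.15 × 10^8) = 2.768 m

Δh ≈ 2.77 m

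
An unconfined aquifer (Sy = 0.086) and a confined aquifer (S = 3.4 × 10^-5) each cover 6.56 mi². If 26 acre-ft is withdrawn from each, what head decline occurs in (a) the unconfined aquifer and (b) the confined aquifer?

Δh_u ≈ 0.0219 m; Δh_c ≈ 55.5 m

A = 6.56 mi² = 1.699 × 10^7 m²
ΔV = 26 acre-ft = 32070 m³
Unconfined: Δh_u = ΔV/(Sy·A) = 32070/(0.086 × 1.699 × 10^7) = 0.02195 m
Confined: Δh_c = ΔV/(S·A) = 32070/(3.4 × 10^-5 × 1.699 × 10^7) = 55.52 m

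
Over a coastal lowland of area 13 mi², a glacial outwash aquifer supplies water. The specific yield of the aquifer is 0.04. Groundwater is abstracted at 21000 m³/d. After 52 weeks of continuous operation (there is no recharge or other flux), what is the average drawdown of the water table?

Δh ≈ 5.68 m

A = 13 mi² = 3.367 × 10^7 m²
t = 52 weeks = 364 d
ΔV = Q × t = 21000 m³/d × 364 d = 7.644 × 10^6 m³
Δh = ΔV / (Sy × A) = 7.644 × 10^6 / (0.04 × 3.367 × 10^7) = 5.676 m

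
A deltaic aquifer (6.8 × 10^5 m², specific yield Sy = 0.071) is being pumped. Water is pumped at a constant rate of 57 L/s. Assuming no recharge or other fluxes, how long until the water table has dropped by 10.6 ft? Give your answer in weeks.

Δh = 10.6 ft = 3.231 m
ΔV = Sy × A × Δh = 0.071 × 6.8 × 10^5 × 3.231 = 1.56 × 10^5 m³
Q = 57 L/s = 4925 m³/d
t = ΔV / Q = 1.56 × 10^5 m³ / 4925 m³/d = 31.67 d
t = 31.67 d ≈ 4.525 weeks

t ≈ 4.52 weeks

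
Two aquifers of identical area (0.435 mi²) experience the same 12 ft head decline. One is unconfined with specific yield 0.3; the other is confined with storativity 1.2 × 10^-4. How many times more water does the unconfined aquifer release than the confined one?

ΔV_u / ΔV_c ≈ 2500

A = 0.435 mi² = 1.127 × 10^6 m²
Δh = 12 ft = 3.658 m
Unconfined: ΔV_u = Sy × A × Δh = 0.3 × 1.127 × 10^6 × 3.658 = 1.236 × 10^6 m³
Confined: ΔV_c = S × A × Δh = 1.2 × 10^-4 × 1.127 × 10^6 × 3.658 = 494.5 m³
Ratio = ΔV_u / ΔV_c = Sy / S = 0.3 / 1.2 × 10^-4 = 2500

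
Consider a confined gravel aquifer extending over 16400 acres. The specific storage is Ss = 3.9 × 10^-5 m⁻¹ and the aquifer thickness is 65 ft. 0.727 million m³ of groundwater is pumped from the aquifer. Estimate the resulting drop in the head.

b = 65 ft = 19.81 m
S = Ss × b = 3.9 × 10^-5 m⁻¹ × 19.81 m = 7.727 × 10^-4
A = 16400 acres = 6.637 × 10^7 m²
ΔV = 0.727 million m³ = 7.27 × 10^5 m³
Δh = ΔV / (S × A) = 7.27 × 10^5 m³ / (7.727 × 10^-4 × 6.637 × 10^7 m²) = 14.18 m

Δh ≈ 14.2 m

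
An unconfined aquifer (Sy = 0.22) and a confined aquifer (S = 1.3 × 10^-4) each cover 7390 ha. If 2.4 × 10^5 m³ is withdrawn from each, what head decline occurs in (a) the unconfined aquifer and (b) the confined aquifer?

Δh_u ≈ 0.0148 m; Δh_c ≈ 25 m

A = 7390 ha = 7.39 × 10^7 m²
Unconfined: Δh_u = ΔV/(Sy·A) = 2.4 × 10^5/(0.22 × 7.39 × 10^7) = 0.01476 m
Confined: Δh_c = ΔV/(S·A) = 2.4 × 10^5/(1.3 × 10^-4 × 7.39 × 10^7) = 24.98 m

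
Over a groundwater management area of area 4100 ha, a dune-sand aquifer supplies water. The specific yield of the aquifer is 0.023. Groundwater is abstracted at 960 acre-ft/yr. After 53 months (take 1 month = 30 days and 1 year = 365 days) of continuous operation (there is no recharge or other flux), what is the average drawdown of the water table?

A = 4100 ha = 4.1 × 10^7 m²
Q = 960 acre-ft/yr = 3244 m³/d
t = 53 months = 1590 d
ΔV = Q × t = 3244 m³/d × 1590 d = 5.158 × 10^6 m³
Δh = ΔV / (Sy × A) = 5.158 × 10^6 / (0.023 × 4.1 × 10^7) = 5.47 m

Δh ≈ 5.47 m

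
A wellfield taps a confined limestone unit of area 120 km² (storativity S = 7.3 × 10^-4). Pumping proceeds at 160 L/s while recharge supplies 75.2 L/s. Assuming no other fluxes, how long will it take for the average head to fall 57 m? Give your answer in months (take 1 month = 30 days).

t ≈ 22.7 months

A = 120 km² = 1.2 × 10^8 m²
ΔV = S × A × Δh = 7.3 × 10^-4 × 1.2 × 10^8 × 57 = 4.993 × 10^6 m³
Net withdrawal = 160 − 75.2 = 84.8 L/s = 7327 m³/d
t = ΔV / Q = 4.993 × 10^6 m³ / 7327 m³/d = 681.5 d
t = 681.5 d ≈ 22.72 months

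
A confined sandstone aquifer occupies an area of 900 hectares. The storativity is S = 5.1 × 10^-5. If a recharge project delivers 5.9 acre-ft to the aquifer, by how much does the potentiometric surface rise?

A = 900 hectares = 9 × 10^6 m²
ΔV = 5.9 acre-ft = 7278 m³
Δh = ΔV / (S × A) = 7278 m³ / (5.1 × 10^-5 × 9 × 10^6 m²) = 15.86 m

Δh ≈ 15.9 m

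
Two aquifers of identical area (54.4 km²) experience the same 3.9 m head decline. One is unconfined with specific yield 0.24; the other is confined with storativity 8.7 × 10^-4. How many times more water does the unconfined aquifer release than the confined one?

ΔV_u / ΔV_c ≈ 276

A = 54.4 km² = 5.44 × 10^7 m²
Unconfined: ΔV_u = Sy × A × Δh = 0.24 × 5.44 × 10^7 × 3.9 = 5.092 × 10^7 m³
Confined: ΔV_c = S × A × Δh = 8.7 × 10^-4 × 5.44 × 10^7 × 3.9 = 1.846 × 10^5 m³
Ratio = ΔV_u / ΔV_c = Sy / S = 0.24 / 8.7 × 10^-4 = 275.9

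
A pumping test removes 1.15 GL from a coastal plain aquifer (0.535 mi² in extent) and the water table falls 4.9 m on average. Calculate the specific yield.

A = 0.535 mi² = 1.386 × 10^6 m²
ΔV = 1.15 GL = 1.15 × 10^6 m³
Sy = ΔV / (A × Δh) = 1.15 × 10^6 m³ / (1.386 × 10^6 m² × 4.9 m) = 0.1694

Sy ≈ 0.17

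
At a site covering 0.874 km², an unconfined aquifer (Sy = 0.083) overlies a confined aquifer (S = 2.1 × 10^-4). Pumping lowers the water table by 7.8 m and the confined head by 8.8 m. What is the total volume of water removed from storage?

A = 0.874 km² = 8.74 × 10^5 m²
Unconfined: ΔV_u = Sy × A × Δh_u = 0.083 × 8.74 × 10^5 × 7.8 = 5.658 × 10^5 m³
Confined: ΔV_c = S × A × Δh_c = 2.1 × 10^-4 × 8.74 × 10^5 × 8.8 = 1615 m³
Total ΔV = 5.658 × 10^5 + 1615 = 5.674 × 10^5 m³

ΔV ≈ 5.67 × 10^5 m³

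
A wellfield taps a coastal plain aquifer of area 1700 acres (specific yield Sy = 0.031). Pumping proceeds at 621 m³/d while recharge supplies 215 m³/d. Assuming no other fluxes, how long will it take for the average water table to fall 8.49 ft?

t ≈ 1360 days

A = 1700 acres = 6.88 × 10^6 m²
Δh = 8.49 ft = 2.588 m
ΔV = Sy × A × Δh = 0.031 × 6.88 × 10^6 × 2.588 = 5.519 × 10^5 m³
Net withdrawal = 621 − 215 = 406 m³/d
t = ΔV / Q = 5.519 × 10^5 m³ / 406 m³/d = 1359 d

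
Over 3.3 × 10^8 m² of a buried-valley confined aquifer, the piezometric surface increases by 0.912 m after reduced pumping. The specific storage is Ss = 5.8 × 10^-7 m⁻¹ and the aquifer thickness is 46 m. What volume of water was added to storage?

ΔV ≈ 8030 m³

S = Ss × b = 5.8 × 10^-7 m⁻¹ × 46 m = 2.668 × 10^-5
ΔV = S × A × Δh = 2.668 × 10^-5 × 3.3 × 10^8 m² × 0.912 m = 8030 m³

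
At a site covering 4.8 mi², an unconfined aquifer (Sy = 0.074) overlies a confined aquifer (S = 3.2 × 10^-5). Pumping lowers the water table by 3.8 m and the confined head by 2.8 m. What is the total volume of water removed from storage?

A = 4.8 mi² = 1.243 × 10^7 m²
Unconfined: ΔV_u = Sy × A × Δh_u = 0.074 × 1.243 × 10^7 × 3.8 = 3.496 × 10^6 m³
Confined: ΔV_c = S × A × Δh_c = 3.2 × 10^-5 × 1.243 × 10^7 × 2.8 = 1114 m³
Total ΔV = 3.496 × 10^6 + 1114 = 3.497 × 10^6 m³

ΔV ≈ 3.5 × 10^6 m³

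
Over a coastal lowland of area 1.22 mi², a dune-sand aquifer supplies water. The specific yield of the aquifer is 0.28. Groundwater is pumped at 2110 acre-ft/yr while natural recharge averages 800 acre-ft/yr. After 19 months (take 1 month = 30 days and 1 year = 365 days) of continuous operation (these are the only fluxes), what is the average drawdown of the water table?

Δh ≈ 2.85 m

A = 1.22 mi² = 3.16 × 10^6 m²
Net abstraction = 2110 − 800 = 1310 acre-ft/yr
Q_net = 1310 acre-ft/yr = 4427 m³/d
t = 19 months = 570 d
ΔV = Q × t = 4427 m³/d × 570 d = 2.523 × 10^6 m³
Δh = ΔV / (Sy × A) = 2.523 × 10^6 / (0.28 × 3.16 × 10^6) = 2.852 m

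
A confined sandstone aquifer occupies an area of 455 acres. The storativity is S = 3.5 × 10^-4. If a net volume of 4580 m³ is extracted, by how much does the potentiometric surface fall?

A = 455 acres = 1.841 × 10^6 m²
Δh = ΔV / (S × A) = 4580 m³ / (3.5 × 10^-4 × 1.841 × 10^6 m²) = 7.107 m

Δh ≈ 7.11 m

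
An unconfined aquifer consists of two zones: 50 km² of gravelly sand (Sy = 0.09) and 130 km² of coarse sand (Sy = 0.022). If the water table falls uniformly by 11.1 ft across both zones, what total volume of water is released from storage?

ΔV ≈ 2.49 × 10^7 m³

A₁ = 50 km² = 5 × 10^7 m²; A₂ = 130 km² = 1.3 × 10^8 m²
Δh = 11.1 ft = 3.383 m
ΔV₁ = 0.09 × 5 × 10^7 × 3.383 = 1.522 × 10^7 m³
ΔV₂ = 0.022 × 1.3 × 10^8 × 3.383 = 9.676 × 10^6 m³
ΔV = ΔV₁ + ΔV₂ = 2.49 × 10^7 m³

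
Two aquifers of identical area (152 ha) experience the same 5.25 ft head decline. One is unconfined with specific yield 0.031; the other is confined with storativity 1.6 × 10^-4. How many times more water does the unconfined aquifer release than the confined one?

A = 152 ha = 1.52 × 10^6 m²
Δh = 5.25 ft = 1.6 m
Unconfined: ΔV_u = Sy × A × Δh = 0.031 × 1.52 × 10^6 × 1.6 = 75400 m³
Confined: ΔV_c = S × A × Δh = 1.6 × 10^-4 × 1.52 × 10^6 × 1.6 = 389.2 m³
Ratio = ΔV_u / ΔV_c = Sy / S = 0.031 / 1.6 × 10^-4 = 193.7

ΔV_u / ΔV_c ≈ 194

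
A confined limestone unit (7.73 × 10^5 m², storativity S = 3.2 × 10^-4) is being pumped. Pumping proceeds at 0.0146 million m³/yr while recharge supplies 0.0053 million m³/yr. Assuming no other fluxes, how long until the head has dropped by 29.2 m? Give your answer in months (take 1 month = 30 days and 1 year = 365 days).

ΔV = S × A × Δh = 3.2 × 10^-4 × 7.73 × 10^5 × 29.2 = 7223 m³
Net withdrawal = 0.0146 − 0.0053 = 0.0093 million m³/yr = 25.48 m³/d
t = ΔV / Q = 7223 m³ / 25.48 m³/d = 283.5 d
t = 283.5 d ≈ 9.449 months

t ≈ 9.45 months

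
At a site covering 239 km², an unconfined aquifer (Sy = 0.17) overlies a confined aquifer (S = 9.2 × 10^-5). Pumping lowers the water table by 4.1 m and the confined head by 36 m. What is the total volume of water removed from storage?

ΔV ≈ 1.67 × 10^8 m³

A = 239 km² = 2.39 × 10^8 m²
Unconfined: ΔV_u = Sy × A × Δh_u = 0.17 × 2.39 × 10^8 × 4.1 = 1.666 × 10^8 m³
Confined: ΔV_c = S × A × Δh_c = 9.2 × 10^-5 × 2.39 × 10^8 × 36 = 7.916 × 10^5 m³
Total ΔV = 1.666 × 10^8 + 7.916 × 10^5 = 1.674 × 10^8 m³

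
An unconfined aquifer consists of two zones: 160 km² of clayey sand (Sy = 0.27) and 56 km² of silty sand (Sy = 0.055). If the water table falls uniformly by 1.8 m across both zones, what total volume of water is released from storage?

A₁ = 160 km² = 1.6 × 10^8 m²; A₂ = 56 km² = 5.6 × 10^7 m²
ΔV₁ = 0.27 × 1.6 × 10^8 × 1.8 = 7.776 × 10^7 m³
ΔV₂ = 0.055 × 5.6 × 10^7 × 1.8 = 5.544 × 10^6 m³
ΔV = ΔV₁ + ΔV₂ = 8.33 × 10^7 m³

ΔV ≈ 8.33 × 10^7 m³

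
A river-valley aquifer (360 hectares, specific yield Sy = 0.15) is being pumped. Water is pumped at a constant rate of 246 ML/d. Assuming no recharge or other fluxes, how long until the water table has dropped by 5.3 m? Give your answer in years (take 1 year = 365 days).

t ≈ 0.0319 years

A = 360 hectares = 3.6 × 10^6 m²
ΔV = Sy × A × Δh = 0.15 × 3.6 × 10^6 × 5.3 = 2.862 × 10^6 m³
Q = 246 ML/d = 2.46 × 10^5 m³/d
t = ΔV / Q = 2.862 × 10^6 m³ / 2.46 × 10^5 m³/d = 11.63 d
t = 11.63 d ≈ 0.03187 years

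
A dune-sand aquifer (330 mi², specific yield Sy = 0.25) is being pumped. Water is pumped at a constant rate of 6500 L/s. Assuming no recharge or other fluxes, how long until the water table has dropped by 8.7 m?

t ≈ 3310 days

A = 330 mi² = 8.547 × 10^8 m²
ΔV = Sy × A × Δh = 0.25 × 8.547 × 10^8 × 8.7 = 1.859 × 10^9 m³
Q = 6500 L/s = 5.616 × 10^5 m³/d
t = ΔV / Q = 1.859 × 10^9 m³ / 5.616 × 10^5 m³/d = 3310 d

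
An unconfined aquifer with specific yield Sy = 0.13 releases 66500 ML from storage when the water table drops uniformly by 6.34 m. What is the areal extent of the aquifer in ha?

A ≈ 8070 ha

ΔV = 66500 ML = 6.65 × 10^7 m³
A = ΔV / (Sy × Δh) = 6.65 × 10^7 / (0.13 × 6.34) = 8.068 × 10^7 m²
A = 8.068 × 10^7 m² = 8068 ha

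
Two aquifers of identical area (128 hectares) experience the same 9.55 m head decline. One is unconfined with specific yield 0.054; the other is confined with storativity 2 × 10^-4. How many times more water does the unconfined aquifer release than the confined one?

A = 128 hectares = 1.28 × 10^6 m²
Unconfined: ΔV_u = Sy × A × Δh = 0.054 × 1.28 × 10^6 × 9.55 = 6.601 × 10^5 m³
Confined: ΔV_c = S × A × Δh = 2 × 10^-4 × 1.28 × 10^6 × 9.55 = 2445 m³
Ratio = ΔV_u / ΔV_c = Sy / S = 0.054 / 2 × 10^-4 = 270

ΔV_u / ΔV_c ≈ 270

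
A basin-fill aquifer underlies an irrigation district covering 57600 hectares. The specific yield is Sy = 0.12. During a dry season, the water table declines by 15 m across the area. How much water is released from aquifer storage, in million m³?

ΔV ≈ 1040 million m³

A = 57600 hectares = 5.76 × 10^8 m²
ΔV = Sy × A × Δh = 0.12 × 5.76 × 10^8 m² × 15 m = 1.037 × 10^9 m³
ΔV = 1.037 × 10^9 m³ = 1037 million m³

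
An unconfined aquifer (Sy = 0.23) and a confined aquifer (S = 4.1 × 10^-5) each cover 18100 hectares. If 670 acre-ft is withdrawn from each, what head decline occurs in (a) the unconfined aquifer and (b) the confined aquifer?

Δh_u ≈ 0.0199 m; Δh_c ≈ 111 m

A = 18100 hectares = 1.81 × 10^8 m²
ΔV = 670 acre-ft = 8.264 × 10^5 m³
Unconfined: Δh_u = ΔV/(Sy·A) = 8.264 × 10^5/(0.23 × 1.81 × 10^8) = 0.01985 m
Confined: Δh_c = ΔV/(S·A) = 8.264 × 10^5/(4.1 × 10^-5 × 1.81 × 10^8) = 111.4 m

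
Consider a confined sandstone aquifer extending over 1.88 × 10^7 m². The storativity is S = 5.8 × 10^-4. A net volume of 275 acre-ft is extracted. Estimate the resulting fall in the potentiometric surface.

Δh ≈ 31.1 m

ΔV = 275 acre-ft = 3.392 × 10^5 m³
Δh = ΔV / (S × A) = 3.392 × 10^5 m³ / (5.8 × 10^-4 × 1.88 × 10^7 m²) = 31.11 m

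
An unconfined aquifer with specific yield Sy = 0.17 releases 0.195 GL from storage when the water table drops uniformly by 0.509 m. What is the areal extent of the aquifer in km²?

A ≈ 2.25 km²

ΔV = 0.195 GL = 1.95 × 10^5 m³
A = ΔV / (Sy × Δh) = 1.95 × 10^5 / (0.17 × 0.509) = 2.254 × 10^6 m²
A = 2.254 × 10^6 m² = 2.254 km²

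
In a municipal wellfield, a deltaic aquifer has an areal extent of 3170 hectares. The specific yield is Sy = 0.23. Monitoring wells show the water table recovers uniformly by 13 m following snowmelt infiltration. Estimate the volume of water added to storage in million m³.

ΔV ≈ 94.8 million m³

A = 3170 hectares = 3.17 × 10^7 m²
ΔV = Sy × A × Δh = 0.23 × 3.17 × 10^7 m² × 13 m = 9.478 × 10^7 m³
ΔV = 9.478 × 10^7 m³ = 94.78 million m³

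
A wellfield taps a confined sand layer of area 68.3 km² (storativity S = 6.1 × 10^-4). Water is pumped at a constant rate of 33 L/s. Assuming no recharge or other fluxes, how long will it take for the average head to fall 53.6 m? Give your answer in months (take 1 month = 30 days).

A = 68.3 km² = 6.83 × 10^7 m²
ΔV = S × A × Δh = 6.1 × 10^-4 × 6.83 × 10^7 × 53.6 = 2.233 × 10^6 m³
Q = 33 L/s = 2851 m³/d
t = ΔV / Q = 2.233 × 10^6 m³ / 2851 m³/d = 783.2 d
t = 783.2 d ≈ 26.11 months

t ≈ 26.1 months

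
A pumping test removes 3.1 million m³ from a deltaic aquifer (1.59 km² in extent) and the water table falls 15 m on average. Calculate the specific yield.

A = 1.59 km² = 1.59 × 10^6 m²
ΔV = 3.1 million m³ = 3.1 × 10^6 m³
Sy = ΔV / (A × Δh) = 3.1 × 10^6 m³ / (1.59 × 10^6 m² × 15 m) = 0.13

Sy ≈ 0.13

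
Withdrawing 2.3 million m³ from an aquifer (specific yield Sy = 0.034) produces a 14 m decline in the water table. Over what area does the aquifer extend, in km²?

A ≈ 4.83 km²

ΔV = 2.3 million m³ = 2.3 × 10^6 m³
A = ΔV / (Sy × Δh) = 2.3 × 10^6 / (0.034 × 14) = 4.832 × 10^6 m²
A = 4.832 × 10^6 m² = 4.832 km²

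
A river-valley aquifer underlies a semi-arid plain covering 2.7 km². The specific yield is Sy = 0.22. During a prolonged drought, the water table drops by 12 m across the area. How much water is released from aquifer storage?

A = 2.7 km² = 2.7 × 10^6 m²
ΔV = Sy × A × Δh = 0.22 × 2.7 × 10^6 m² × 12 m = 7.128 × 10^6 m³

ΔV ≈ 7.13 × 10^6 m³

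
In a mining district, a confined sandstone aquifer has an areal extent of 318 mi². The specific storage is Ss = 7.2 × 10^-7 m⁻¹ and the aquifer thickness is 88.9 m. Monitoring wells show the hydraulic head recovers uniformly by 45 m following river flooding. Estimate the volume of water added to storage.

S = Ss × b = 7.2 × 10^-7 m⁻¹ × 88.9 m = 6.401 × 10^-5
A = 318 mi² = 8.236 × 10^8 m²
ΔV = S × A × Δh = 6.401 × 10^-5 × 8.236 × 10^8 m² × 45 m = 2.372 × 10^6 m³

ΔV ≈ 2.37 × 10^6 m³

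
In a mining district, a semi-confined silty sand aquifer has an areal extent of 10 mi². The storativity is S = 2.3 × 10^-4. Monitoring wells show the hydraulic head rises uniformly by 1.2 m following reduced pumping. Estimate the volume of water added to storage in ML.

ΔV ≈ 7.15 ML

A = 10 mi² = 2.59 × 10^7 m²
ΔV = S × A × Δh = 2.3 × 10^-4 × 2.59 × 10^7 m² × 1.2 m = 7148 m³
ΔV = 7148 m³ = 7.148 ML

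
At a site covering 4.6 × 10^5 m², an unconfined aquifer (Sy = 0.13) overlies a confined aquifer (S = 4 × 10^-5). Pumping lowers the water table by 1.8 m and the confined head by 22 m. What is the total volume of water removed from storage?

Unconfined: ΔV_u = Sy × A × Δh_u = 0.13 × 4.6 × 10^5 × 1.8 = 1.076 × 10^5 m³
Confined: ΔV_c = S × A × Δh_c = 4 × 10^-5 × 4.6 × 10^5 × 22 = 404.8 m³
Total ΔV = 1.076 × 10^5 + 404.8 = 1.08 × 10^5 m³

ΔV ≈ 1.08 × 10^5 m³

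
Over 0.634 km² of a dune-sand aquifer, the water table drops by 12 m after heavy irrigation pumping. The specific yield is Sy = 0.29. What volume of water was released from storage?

ΔV ≈ 2.21 × 10^6 m³

A = 0.634 km² = 6.34 × 10^5 m²
ΔV = Sy × A × Δh = 0.29 × 6.34 × 10^5 m² × 12 m = 2.206 × 10^6 m³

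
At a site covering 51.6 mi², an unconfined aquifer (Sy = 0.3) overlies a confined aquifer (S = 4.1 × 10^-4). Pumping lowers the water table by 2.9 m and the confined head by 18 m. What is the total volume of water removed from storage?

A = 51.6 mi² = 1.336 × 10^8 m²
Unconfined: ΔV_u = Sy × A × Δh_u = 0.3 × 1.336 × 10^8 × 2.9 = 1.163 × 10^8 m³
Confined: ΔV_c = S × A × Δh_c = 4.1 × 10^-4 × 1.336 × 10^8 × 18 = 9.863 × 10^5 m³
Total ΔV = 1.163 × 10^8 + 9.863 × 10^5 = 1.173 × 10^8 m³

ΔV ≈ 1.17 × 10^8 m³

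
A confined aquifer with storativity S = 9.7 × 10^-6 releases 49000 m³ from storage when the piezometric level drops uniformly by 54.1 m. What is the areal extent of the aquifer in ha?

A ≈ 9340 ha

A = ΔV / (S × Δh) = 49000 / (9.7 × 10^-6 × 54.1) = 9.337 × 10^7 m²
A = 9.337 × 10^7 m² = 9337 ha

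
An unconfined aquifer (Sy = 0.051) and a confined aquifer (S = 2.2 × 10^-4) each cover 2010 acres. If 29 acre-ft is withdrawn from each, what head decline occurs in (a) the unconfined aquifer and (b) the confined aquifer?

Δh_u ≈ 0.0862 m; Δh_c ≈ 20 m

A = 2010 acres = 8.134 × 10^6 m²
ΔV = 29 acre-ft = 35770 m³
Unconfined: Δh_u = ΔV/(Sy·A) = 35770/(0.051 × 8.134 × 10^6) = 0.08623 m
Confined: Δh_c = ΔV/(S·A) = 35770/(2.2 × 10^-4 × 8.134 × 10^6) = 19.99 m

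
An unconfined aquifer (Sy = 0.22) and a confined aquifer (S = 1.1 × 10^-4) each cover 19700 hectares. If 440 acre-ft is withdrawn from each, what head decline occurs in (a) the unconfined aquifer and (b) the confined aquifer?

A = 19700 hectares = 1.97 × 10^8 m²
ΔV = 440 acre-ft = 5.427 × 10^5 m³
Unconfined: Δh_u = ΔV/(Sy·A) = 5.427 × 10^5/(0.22 × 1.97 × 10^8) = 0.01252 m
Confined: Δh_c = ΔV/(S·A) = 5.427 × 10^5/(1.1 × 10^-4 × 1.97 × 10^8) = 25.05 m

Δh_u ≈ 0.0125 m; Δh_c ≈ 25 m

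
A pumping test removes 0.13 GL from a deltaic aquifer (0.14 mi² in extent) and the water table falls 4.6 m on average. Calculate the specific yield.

A = 0.14 mi² = 3.626 × 10^5 m²
ΔV = 0.13 GL = 1.3 × 10^5 m³
Sy = ΔV / (A × Δh) = 1.3 × 10^5 m³ / (3.626 × 10^5 m² × 4.6 m) = 0.07794

Sy ≈ 0.078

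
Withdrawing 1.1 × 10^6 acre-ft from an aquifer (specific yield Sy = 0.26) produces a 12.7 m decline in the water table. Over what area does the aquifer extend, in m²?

ΔV = 1.1 × 10^6 acre-ft = 1.357 × 10^9 m³
A = ΔV / (Sy × Δh) = 1.357 × 10^9 / (0.26 × 12.7) = 4.109 × 10^8 m²

A ≈ 4.11 × 10^8 m²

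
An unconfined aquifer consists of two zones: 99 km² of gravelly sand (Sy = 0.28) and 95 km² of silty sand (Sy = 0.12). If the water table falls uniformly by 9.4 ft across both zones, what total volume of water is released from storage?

A₁ = 99 km² = 9.9 × 10^7 m²; A₂ = 95 km² = 9.5 × 10^7 m²
Δh = 9.4 ft = 2.865 m
ΔV₁ = 0.28 × 9.9 × 10^7 × 2.865 = 7.942 × 10^7 m³
ΔV₂ = 0.12 × 9.5 × 10^7 × 2.865 = 3.266 × 10^7 m³
ΔV = ΔV₁ + ΔV₂ = 1.121 × 10^8 m³

ΔV ≈ 1.12 × 10^8 m³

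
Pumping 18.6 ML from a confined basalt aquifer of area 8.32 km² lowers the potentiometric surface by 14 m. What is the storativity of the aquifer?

A = 8.32 km² = 8.32 × 10^6 m²
ΔV = 18.6 ML = 18600 m³
S = ΔV / (A × Δh) = 18600 m³ / (8.32 × 10^6 m² × 14 m) = 1.597 × 10^-4

S ≈ 1.6 × 10^-4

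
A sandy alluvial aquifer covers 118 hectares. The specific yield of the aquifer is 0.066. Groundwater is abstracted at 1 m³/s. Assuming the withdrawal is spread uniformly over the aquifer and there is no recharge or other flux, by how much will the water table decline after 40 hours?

A = 118 hectares = 1.18 × 10^6 m²
Q = 1 m³/s = 86400 m³/d
t = 40 hours = 1.667 d
ΔV = Q × t = 86400 m³/d × 1.667 d = 1.44 × 10^5 m³
Δh = ΔV / (Sy × A) = 1.44 × 10^5 / (0.066 × 1.18 × 10^6) = 1.849 m

Δh ≈ 1.85 m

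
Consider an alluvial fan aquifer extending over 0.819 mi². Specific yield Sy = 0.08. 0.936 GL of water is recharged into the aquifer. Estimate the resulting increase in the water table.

Δh ≈ 5.52 m

A = 0.819 mi² = 2.121 × 10^6 m²
ΔV = 0.936 GL = 9.36 × 10^5 m³
Δh = ΔV / (Sy × A) = 9.36 × 10^5 m³ / (0.08 × 2.121 × 10^6 m²) = 5.516 m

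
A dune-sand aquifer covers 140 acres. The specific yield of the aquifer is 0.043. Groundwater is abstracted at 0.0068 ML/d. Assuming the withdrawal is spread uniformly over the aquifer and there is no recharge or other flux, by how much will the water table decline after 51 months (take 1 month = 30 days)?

A = 140 acres = 5.666 × 10^5 m²
Q = 0.0068 ML/d = 6.8 m³/d
t = 51 months = 1530 d
ΔV = Q × t = 6.8 m³/d × 1530 d = 10400 m³
Δh = ΔV / (Sy × A) = 10400 / (0.043 × 5.666 × 10^5) = 0.4271 m

Δh ≈ 0.427 m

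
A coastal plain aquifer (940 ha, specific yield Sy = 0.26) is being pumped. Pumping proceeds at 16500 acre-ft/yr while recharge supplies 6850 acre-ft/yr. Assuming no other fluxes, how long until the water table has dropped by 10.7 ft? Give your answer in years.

t ≈ 0.67 years

A = 940 ha = 9.4 × 10^6 m²
Δh = 10.7 ft = 3.261 m
ΔV = Sy × A × Δh = 0.26 × 9.4 × 10^6 × 3.261 = 7.971 × 10^6 m³
Net withdrawal = 16500 − 6850 = 9650 acre-ft/yr = 32610 m³/d
t = ΔV / Q = 7.971 × 10^6 m³ / 32610 m³/d = 244.4 d
t = 244.4 d ≈ 0.6696 years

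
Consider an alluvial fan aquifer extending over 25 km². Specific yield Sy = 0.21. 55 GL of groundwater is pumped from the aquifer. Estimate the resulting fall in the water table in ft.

A = 25 km² = 2.5 × 10^7 m²
ΔV = 55 GL = 5.5 × 10^7 m³
Δh = ΔV / (Sy × A) = 5.5 × 10^7 m³ / (0.21 × 2.5 × 10^7 m²) = 10.48 m
Δh = 10.48 m = 34.37 ft

Δh ≈ 34.4 ft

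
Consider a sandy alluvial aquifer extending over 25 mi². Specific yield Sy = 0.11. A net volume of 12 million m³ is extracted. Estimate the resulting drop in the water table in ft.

Δh ≈ 5.53 ft

A = 25 mi² = 6.475 × 10^7 m²
ΔV = 12 million m³ = 1.2 × 10^7 m³
Δh = ΔV / (Sy × A) = 1.2 × 10^7 m³ / (0.11 × 6.475 × 10^7 m²) = 1.685 m
Δh = 1.685 m = 5.528 ft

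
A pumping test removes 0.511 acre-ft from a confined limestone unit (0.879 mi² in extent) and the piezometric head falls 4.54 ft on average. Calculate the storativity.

S ≈ 2 × 10^-4

A = 0.879 mi² = 2.277 × 10^6 m²
Δh = 4.54 ft = 1.384 m
ΔV = 0.511 acre-ft = 630.3 m³
S = ΔV / (A × Δh) = 630.3 m³ / (2.277 × 10^6 m² × 1.384 m) = 2.001 × 10^-4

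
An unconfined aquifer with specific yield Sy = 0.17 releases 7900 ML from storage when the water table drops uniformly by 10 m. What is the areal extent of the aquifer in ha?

A ≈ 465 ha

ΔV = 7900 ML = 7.9 × 10^6 m³
A = ΔV / (Sy × Δh) = 7.9 × 10^6 / (0.17 × 10) = 4.647 × 10^6 m²
A = 4.647 × 10^6 m² = 464.7 ha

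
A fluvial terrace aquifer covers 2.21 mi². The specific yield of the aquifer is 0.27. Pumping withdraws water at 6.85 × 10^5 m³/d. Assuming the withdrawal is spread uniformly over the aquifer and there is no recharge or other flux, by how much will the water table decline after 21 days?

Δh ≈ 9.31 m

A = 2.21 mi² = 5.724 × 10^6 m²
ΔV = Q × t = 6.85 × 10^5 m³/d × 21 d = 1.438 × 10^7 m³
Δh = ΔV / (Sy × A) = 1.438 × 10^7 / (0.27 × 5.724 × 10^6) = 9.308 m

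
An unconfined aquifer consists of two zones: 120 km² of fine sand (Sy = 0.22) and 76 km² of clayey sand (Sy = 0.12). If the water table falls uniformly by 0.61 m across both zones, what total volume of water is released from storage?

ΔV ≈ 2.17 × 10^7 m³

A₁ = 120 km² = 1.2 × 10^8 m²; A₂ = 76 km² = 7.6 × 10^7 m²
ΔV₁ = 0.22 × 1.2 × 10^8 × 0.61 = 1.61 × 10^7 m³
ΔV₂ = 0.12 × 7.6 × 10^7 × 0.61 = 5.563 × 10^6 m³
ΔV = ΔV₁ + ΔV₂ = 2.167 × 10^7 m³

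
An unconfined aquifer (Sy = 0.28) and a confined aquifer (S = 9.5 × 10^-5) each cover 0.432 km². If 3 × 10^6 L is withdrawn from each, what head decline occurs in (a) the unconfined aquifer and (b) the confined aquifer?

Δh_u ≈ 0.0248 m; Δh_c ≈ 73.1 m

A = 0.432 km² = 4.32 × 10^5 m²
ΔV = 3 × 10^6 L = 3000 m³
Unconfined: Δh_u = ΔV/(Sy·A) = 3000/(0.28 × 4.32 × 10^5) = 0.0248 m
Confined: Δh_c = ΔV/(S·A) = 3000/(9.5 × 10^-5 × 4.32 × 10^5) = 73.1 m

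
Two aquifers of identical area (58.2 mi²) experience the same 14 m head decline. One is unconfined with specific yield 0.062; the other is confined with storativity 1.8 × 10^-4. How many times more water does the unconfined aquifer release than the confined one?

A = 58.2 mi² = 1.507 × 10^8 m²
Unconfined: ΔV_u = Sy × A × Δh = 0.062 × 1.507 × 10^8 × 14 = 1.308 × 10^8 m³
Confined: ΔV_c = S × A × Δh = 1.8 × 10^-4 × 1.507 × 10^8 × 14 = 3.799 × 10^5 m³
Ratio = ΔV_u / ΔV_c = Sy / S = 0.062 / 1.8 × 10^-4 = 344.4

ΔV_u / ΔV_c ≈ 344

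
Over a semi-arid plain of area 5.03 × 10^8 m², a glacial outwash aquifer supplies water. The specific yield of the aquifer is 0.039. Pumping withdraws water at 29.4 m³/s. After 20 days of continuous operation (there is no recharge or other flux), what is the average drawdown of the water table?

Q = 29.4 m³/s = 2.54 × 10^6 m³/d
ΔV = Q × t = 2.54 × 10^6 m³/d × 20 d = 5.08 × 10^7 m³
Δh = ΔV / (Sy × A) = 5.08 × 10^7 / (0.039 × 5.03 × 10^8) = 2.59 m

Δh ≈ 2.59 m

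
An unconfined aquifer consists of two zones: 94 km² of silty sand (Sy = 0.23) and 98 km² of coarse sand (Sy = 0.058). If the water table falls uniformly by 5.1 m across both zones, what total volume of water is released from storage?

A₁ = 94 km² = 9.4 × 10^7 m²; A₂ = 98 km² = 9.8 × 10^7 m²
ΔV₁ = 0.23 × 9.4 × 10^7 × 5.1 = 1.103 × 10^8 m³
ΔV₂ = 0.058 × 9.8 × 10^7 × 5.1 = 2.899 × 10^7 m³
ΔV = ΔV₁ + ΔV₂ = 1.393 × 10^8 m³

ΔV ≈ 1.39 × 10^8 m³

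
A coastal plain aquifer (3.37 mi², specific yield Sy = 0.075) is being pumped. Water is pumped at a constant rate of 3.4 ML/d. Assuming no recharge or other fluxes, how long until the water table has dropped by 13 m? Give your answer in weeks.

A = 3.37 mi² = 8.728 × 10^6 m²
ΔV = Sy × A × Δh = 0.075 × 8.728 × 10^6 × 13 = 8.51 × 10^6 m³
Q = 3.4 ML/d = 3400 m³/d
t = ΔV / Q = 8.51 × 10^6 m³ / 3400 m³/d = 2503 d
t = 2503 d ≈ 357.6 weeks

t ≈ 358 weeks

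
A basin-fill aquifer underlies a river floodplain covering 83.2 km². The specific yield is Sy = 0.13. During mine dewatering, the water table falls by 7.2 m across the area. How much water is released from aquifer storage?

A = 83.2 km² = 8.32 × 10^7 m²
ΔV = Sy × A × Δh = 0.13 × 8.32 × 10^7 m² × 7.2 m = 7.788 × 10^7 m³

ΔV ≈ 7.79 × 10^7 m³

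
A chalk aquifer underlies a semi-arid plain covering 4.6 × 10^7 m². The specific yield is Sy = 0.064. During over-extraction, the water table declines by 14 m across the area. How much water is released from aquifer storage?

ΔV = Sy × A × Δh = 0.064 × 4.6 × 10^7 m² × 14 m = 4.122 × 10^7 m³

ΔV ≈ 4.12 × 10^7 m³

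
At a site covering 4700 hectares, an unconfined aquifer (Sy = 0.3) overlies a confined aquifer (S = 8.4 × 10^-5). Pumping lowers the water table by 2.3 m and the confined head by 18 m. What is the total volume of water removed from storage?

ΔV ≈ 3.25 × 10^7 m³

A = 4700 hectares = 4.7 × 10^7 m²
Unconfined: ΔV_u = Sy × A × Δh_u = 0.3 × 4.7 × 10^7 × 2.3 = 3.243 × 10^7 m³
Confined: ΔV_c = S × A × Δh_c = 8.4 × 10^-5 × 4.7 × 10^7 × 18 = 71060 m³
Total ΔV = 3.243 × 10^7 + 71060 = 3.25 × 10^7 m³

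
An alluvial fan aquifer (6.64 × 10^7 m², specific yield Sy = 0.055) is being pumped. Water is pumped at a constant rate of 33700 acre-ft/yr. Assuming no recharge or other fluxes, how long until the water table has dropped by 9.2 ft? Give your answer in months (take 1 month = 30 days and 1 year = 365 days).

t ≈ 3 months

Δh = 9.2 ft = 2.804 m
ΔV = Sy × A × Δh = 0.055 × 6.64 × 10^7 × 2.804 = 1.024 × 10^7 m³
Q = 33700 acre-ft/yr = 1.139 × 10^5 m³/d
t = ΔV / Q = 1.024 × 10^7 m³ / 1.139 × 10^5 m³/d = 89.92 d
t = 89.92 d ≈ 2.997 months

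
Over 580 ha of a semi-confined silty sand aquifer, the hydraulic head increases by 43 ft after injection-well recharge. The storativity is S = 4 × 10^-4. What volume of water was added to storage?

ΔV ≈ 30400 m³

A = 580 ha = 5.8 × 10^6 m²
Δh = 43 ft = 13.11 m
ΔV = S × A × Δh = 4 × 10^-4 × 5.8 × 10^6 m² × 13.11 m = 30410 m³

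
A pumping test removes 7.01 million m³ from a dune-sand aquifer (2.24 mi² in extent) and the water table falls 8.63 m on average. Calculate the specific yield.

A = 2.24 mi² = 5.802 × 10^6 m²
ΔV = 7.01 million m³ = 7.01 × 10^6 m³
Sy = ΔV / (A × Δh) = 7.01 × 10^6 m³ / (5.802 × 10^6 m² × 8.63 m) = 0.14

Sy ≈ 0.14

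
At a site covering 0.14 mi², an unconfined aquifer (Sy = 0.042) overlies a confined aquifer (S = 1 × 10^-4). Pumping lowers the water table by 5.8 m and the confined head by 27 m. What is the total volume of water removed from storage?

ΔV ≈ 89300 m³

A = 0.14 mi² = 3.626 × 10^5 m²
Unconfined: ΔV_u = Sy × A × Δh_u = 0.042 × 3.626 × 10^5 × 5.8 = 88330 m³
Confined: ΔV_c = S × A × Δh_c = 1 × 10^-4 × 3.626 × 10^5 × 27 = 979 m³
Total ΔV = 88330 + 979 = 89310 m³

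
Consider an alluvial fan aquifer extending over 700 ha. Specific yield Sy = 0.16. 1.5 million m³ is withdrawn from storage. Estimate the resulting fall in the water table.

A = 700 ha = 7 × 10^6 m²
ΔV = 1.5 million m³ = 1.5 × 10^6 m³
Δh = ΔV / (Sy × A) = 1.5 × 10^6 m³ / (0.16 × 7 × 10^6 m²) = 1.339 m

Δh ≈ 1.34 m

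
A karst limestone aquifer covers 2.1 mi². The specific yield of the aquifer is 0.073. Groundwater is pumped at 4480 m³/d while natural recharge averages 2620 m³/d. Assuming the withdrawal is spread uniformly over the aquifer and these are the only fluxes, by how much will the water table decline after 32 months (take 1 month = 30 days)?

Δh ≈ 4.5 m

A = 2.1 mi² = 5.439 × 10^6 m²
Net abstraction = 4480 − 2620 = 1860 m³/d
t = 32 months = 960 d
ΔV = Q × t = 1860 m³/d × 960 d = 1.786 × 10^6 m³
Δh = ΔV / (Sy × A) = 1.786 × 10^6 / (0.073 × 5.439 × 10^6) = 4.497 m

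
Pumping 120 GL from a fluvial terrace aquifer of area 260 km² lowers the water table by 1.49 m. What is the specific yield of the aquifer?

A = 260 km² = 2.6 × 10^8 m²
ΔV = 120 GL = 1.2 × 10^8 m³
Sy = ΔV / (A × Δh) = 1.2 × 10^8 m³ / (2.6 × 10^8 m² × 1.49 m) = 0.3098

Sy ≈ 0.31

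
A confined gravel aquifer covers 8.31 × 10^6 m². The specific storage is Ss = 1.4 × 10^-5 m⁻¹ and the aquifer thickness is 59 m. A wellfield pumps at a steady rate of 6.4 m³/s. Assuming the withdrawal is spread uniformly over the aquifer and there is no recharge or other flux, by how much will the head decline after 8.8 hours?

S = Ss × b = 1.4 × 10^-5 m⁻¹ × 59 m = 8.26 × 10^-4
Q = 6.4 m³/s = 5.53 × 10^5 m³/d
t = 8.8 hours = 0.3667 d
ΔV = Q × t = 5.53 × 10^5 m³/d × 0.3667 d = 2.028 × 10^5 m³
Δh = ΔV / (S × A) = 2.028 × 10^5 / (8.26 × 10^-4 × 8.31 × 10^6) = 29.54 m

Δh ≈ 29.5 m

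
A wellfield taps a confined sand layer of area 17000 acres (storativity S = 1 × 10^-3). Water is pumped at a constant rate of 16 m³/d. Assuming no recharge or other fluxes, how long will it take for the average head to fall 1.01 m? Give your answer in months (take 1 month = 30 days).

t ≈ 145 months

A = 17000 acres = 6.88 × 10^7 m²
ΔV = S × A × Δh = 0.001 × 6.88 × 10^7 × 1.01 = 69480 m³
t = ΔV / Q = 69480 m³ / 16 m³/d = 4343 d
t = 4343 d ≈ 144.8 months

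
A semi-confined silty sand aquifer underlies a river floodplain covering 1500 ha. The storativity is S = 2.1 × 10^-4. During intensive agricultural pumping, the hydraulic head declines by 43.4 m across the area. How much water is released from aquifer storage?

ΔV ≈ 1.37 × 10^5 m³

A = 1500 ha = 1.5 × 10^7 m²
ΔV = S × A × Δh = 2.1 × 10^-4 × 1.5 × 10^7 m² × 43.4 m = 1.367 × 10^5 m³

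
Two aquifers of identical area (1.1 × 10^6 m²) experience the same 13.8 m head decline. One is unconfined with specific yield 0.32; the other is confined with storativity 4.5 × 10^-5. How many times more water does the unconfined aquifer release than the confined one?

Unconfined: ΔV_u = Sy × A × Δh = 0.32 × 1.1 × 10^6 × 13.8 = 4.858 × 10^6 m³
Confined: ΔV_c = S × A × Δh = 4.5 × 10^-5 × 1.1 × 10^6 × 13.8 = 683.1 m³
Ratio = ΔV_u / ΔV_c = Sy / S = 0.32 / 4.5 × 10^-5 = 7111

ΔV_u / ΔV_c ≈ 7110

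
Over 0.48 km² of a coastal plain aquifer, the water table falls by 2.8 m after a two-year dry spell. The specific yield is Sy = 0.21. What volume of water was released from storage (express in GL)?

A = 0.48 km² = 4.8 × 10^5 m²
ΔV = Sy × A × Δh = 0.21 × 4.8 × 10^5 m² × 2.8 m = 2.822 × 10^5 m³
ΔV = 2.822 × 10^5 m³ = 0.2822 GL

ΔV ≈ 0.282 GL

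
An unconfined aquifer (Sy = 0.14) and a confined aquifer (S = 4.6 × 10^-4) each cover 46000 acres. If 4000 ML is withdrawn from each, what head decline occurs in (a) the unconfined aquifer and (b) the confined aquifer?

Δh_u ≈ 0.153 m; Δh_c ≈ 46.7 m

A = 46000 acres = 1.862 × 10^8 m²
ΔV = 4000 ML = 4 × 10^6 m³
Unconfined: Δh_u = ΔV/(Sy·A) = 4 × 10^6/(0.14 × 1.862 × 10^8) = 0.1535 m
Confined: Δh_c = ΔV/(S·A) = 4 × 10^6/(4.6 × 10^-4 × 1.862 × 10^8) = 46.71 m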